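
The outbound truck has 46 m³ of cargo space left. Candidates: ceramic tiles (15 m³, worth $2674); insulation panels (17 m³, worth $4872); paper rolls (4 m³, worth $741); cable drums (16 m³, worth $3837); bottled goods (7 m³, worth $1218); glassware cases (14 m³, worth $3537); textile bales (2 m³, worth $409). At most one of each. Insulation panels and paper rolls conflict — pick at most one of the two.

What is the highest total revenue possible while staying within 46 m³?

Taking ceramic tiles + insulation panels + glassware cases: 46 m³ used, 11083 in revenue.

11083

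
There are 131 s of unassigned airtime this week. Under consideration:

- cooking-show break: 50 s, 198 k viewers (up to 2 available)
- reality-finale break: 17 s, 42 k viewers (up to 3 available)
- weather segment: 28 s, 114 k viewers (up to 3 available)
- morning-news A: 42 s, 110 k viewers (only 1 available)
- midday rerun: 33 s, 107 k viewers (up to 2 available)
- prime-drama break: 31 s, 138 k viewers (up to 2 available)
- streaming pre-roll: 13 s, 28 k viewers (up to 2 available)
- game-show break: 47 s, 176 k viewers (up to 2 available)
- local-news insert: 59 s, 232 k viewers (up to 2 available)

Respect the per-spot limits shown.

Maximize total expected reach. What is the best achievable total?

Greedy by ratio would take 2×weather segment + 2×prime-drama break + streaming pre-roll: 131 s used, total 532.
Replace 2×weather segment and prime-drama break and streaming pre-roll with 2×cooking-show break: the trade gains 2 net, giving 534 at 131 s.
Every other selection either busts 131 s or exceeds an availability limit or fails to beat 534.

534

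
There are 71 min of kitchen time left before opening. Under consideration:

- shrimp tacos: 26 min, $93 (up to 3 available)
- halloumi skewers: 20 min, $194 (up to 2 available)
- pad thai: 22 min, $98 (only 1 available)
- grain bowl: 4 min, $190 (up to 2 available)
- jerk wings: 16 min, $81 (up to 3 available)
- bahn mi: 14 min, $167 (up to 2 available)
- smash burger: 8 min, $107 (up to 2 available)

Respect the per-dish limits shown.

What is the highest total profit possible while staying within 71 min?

1042

Filling by ratio: 2×grain bowl + jerk wings + 2×bahn mi + 2×smash burger for 1009, with 3 min left unused.
Dropping jerk wings and bahn mi and smash burger frees 38 min; slotting in 2×halloumi skewers (40 min) lifts the total to 1042 at 70 min.
No other feasible combination exceeds 1042.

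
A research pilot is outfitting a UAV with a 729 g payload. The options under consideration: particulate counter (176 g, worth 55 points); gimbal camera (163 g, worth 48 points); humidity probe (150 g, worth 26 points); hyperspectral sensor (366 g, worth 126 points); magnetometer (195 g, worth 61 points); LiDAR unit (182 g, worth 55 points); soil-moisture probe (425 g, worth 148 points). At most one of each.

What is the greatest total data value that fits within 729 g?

236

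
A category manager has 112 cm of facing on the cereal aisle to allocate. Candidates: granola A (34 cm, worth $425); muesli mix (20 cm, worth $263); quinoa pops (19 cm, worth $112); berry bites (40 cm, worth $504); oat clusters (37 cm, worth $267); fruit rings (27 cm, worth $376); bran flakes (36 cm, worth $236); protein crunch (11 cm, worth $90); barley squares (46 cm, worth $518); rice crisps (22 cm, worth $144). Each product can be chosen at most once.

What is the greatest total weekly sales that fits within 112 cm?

A density-first pass picks muesli mix + berry bites + fruit rings + protein crunch — 1233 at 98 cm.
The 20 cm tied up in muesli mix is better spent on granola A — total rises to 1395 (112 cm).

1395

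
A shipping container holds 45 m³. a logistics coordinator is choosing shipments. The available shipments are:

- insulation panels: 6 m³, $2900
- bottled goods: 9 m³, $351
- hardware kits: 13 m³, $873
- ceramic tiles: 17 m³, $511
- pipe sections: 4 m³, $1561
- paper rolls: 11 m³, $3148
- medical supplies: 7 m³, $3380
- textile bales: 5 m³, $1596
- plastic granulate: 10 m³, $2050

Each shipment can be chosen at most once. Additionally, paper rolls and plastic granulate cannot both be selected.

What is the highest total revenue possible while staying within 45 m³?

Insulation panels + bottled goods + pipe sections + paper rolls + medical supplies + textile bales uses 42 of the 45 m³ and totals 12936.
Next best is insulation panels + pipe sections + paper rolls + medical supplies + textile bales at 12585 (33 m³) — short by 351.

12936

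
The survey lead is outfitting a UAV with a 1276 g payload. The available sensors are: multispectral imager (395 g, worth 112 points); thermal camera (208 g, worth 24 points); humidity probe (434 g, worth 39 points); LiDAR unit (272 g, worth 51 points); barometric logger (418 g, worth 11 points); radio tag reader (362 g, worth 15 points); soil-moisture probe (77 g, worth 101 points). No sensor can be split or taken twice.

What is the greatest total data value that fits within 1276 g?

303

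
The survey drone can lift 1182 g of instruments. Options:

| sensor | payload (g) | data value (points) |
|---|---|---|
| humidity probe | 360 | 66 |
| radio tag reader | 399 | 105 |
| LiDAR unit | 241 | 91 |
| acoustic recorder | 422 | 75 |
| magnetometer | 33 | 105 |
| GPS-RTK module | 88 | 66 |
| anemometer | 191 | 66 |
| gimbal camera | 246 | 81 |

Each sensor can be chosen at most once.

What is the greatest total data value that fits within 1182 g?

475

Density check — magnetometer 3.18, GPS-RTK module 0.75, LiDAR unit 0.38 are the best per g.
Taking humidity probe + LiDAR unit + magnetometer + GPS-RTK module + anemometer + gimbal camera: 1159 g used, 475 in data value.
That's the maximum — no swap from here does better than 475.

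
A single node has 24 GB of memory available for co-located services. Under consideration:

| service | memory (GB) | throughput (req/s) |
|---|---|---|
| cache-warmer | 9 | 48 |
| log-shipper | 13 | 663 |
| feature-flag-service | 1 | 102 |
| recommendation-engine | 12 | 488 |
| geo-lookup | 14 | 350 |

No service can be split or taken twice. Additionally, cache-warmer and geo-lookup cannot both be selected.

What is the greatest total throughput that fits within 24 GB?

Density check — feature-flag-service 102.00, log-shipper 51.00, recommendation-engine 40.67, geo-lookup 25.00 are the best per GB.
Cache-warmer + log-shipper + feature-flag-service uses 23 of the 24 GB and totals 813.
Nothing else feasible within 24 GB beats 813.

813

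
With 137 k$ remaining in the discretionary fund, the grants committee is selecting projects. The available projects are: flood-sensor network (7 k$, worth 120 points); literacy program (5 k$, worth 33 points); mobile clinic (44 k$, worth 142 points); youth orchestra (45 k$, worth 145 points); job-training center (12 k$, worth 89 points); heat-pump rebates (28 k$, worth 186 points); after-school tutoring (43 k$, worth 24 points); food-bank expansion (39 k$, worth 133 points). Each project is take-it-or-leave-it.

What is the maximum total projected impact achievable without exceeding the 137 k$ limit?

Greedy by ratio would take flood-sensor network + literacy program + mobile clinic + job-training center + heat-pump rebates + food-bank expansion: 135 k$ used, total 703.
Dropping mobile clinic frees 44 k$; slotting in youth orchestra (45 k$) lifts the total to 706 at 136 k$.
Nothing else within 137 k$ beats 706.

706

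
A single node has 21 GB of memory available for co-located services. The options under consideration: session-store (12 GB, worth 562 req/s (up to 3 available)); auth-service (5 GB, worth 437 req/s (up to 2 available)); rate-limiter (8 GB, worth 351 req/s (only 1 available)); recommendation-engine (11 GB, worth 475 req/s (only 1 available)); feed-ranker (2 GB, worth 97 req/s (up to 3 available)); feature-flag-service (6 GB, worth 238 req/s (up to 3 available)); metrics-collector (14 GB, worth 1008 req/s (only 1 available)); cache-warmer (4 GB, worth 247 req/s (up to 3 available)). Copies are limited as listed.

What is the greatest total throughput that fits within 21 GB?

1542

Ranking by ratio (throughput/GB): auth-service 87.40, metrics-collector 72.00, cache-warmer 61.75, feed-ranker 48.50.
Greedy by ratio would take 2×auth-service + feed-ranker + 2×cache-warmer: 20 GB used, total 1465.
Replace auth-service and 2×cache-warmer with metrics-collector: the trade gains 77 net, giving 1542 at 21 GB.
No other feasible combination exceeds 1542.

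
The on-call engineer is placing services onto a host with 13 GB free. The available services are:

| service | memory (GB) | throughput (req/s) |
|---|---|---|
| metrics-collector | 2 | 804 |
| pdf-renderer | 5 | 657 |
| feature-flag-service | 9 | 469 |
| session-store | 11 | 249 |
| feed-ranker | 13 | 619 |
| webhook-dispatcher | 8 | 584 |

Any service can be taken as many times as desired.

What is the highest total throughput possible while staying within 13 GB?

Best packing: 6×metrics-collector — 12 GB, 4824 total.

4824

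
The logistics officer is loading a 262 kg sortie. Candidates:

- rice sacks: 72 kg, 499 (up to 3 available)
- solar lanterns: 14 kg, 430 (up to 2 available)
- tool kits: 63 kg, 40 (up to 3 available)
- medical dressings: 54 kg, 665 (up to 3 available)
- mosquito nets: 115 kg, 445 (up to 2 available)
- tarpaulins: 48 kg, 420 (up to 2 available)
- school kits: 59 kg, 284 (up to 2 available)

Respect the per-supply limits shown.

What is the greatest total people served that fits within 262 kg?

3354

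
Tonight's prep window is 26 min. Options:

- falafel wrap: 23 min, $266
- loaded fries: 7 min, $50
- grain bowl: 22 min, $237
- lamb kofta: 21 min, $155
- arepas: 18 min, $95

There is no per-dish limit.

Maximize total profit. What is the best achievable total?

266

The ratio ordering already packs tightly: falafel wrap, 23 min, 266.
Nothing else within 26 min beats 266.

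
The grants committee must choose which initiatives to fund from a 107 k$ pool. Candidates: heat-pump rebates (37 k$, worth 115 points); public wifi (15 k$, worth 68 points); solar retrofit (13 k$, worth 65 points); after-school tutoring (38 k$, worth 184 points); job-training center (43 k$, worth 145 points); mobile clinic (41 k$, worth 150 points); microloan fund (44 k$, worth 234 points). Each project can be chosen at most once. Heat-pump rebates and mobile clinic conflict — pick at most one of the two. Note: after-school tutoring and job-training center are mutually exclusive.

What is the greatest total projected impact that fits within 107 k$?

486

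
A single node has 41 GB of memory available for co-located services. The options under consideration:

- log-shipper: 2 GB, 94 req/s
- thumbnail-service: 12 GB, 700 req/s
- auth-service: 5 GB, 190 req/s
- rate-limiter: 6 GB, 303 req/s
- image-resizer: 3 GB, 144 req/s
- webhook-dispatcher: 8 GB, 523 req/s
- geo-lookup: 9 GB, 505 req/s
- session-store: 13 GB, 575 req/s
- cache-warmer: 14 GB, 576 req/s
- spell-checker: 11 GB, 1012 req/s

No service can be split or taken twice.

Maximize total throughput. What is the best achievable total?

2740

By throughput per GB: spell-checker 92.00, webhook-dispatcher 65.38, thumbnail-service 58.33, geo-lookup 56.11 lead.
Taking thumbnail-service + webhook-dispatcher + geo-lookup + spell-checker: 40 GB used, 2740 in throughput.
Nothing else within 41 GB beats 2740.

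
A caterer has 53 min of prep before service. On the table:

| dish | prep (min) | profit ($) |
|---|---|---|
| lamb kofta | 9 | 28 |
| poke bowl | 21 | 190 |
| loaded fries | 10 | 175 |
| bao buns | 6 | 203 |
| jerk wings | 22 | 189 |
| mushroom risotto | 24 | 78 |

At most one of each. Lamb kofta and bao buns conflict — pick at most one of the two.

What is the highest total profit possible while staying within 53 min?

Poke bowl + bao buns + jerk wings uses 49 of the 53 min and totals 582.

582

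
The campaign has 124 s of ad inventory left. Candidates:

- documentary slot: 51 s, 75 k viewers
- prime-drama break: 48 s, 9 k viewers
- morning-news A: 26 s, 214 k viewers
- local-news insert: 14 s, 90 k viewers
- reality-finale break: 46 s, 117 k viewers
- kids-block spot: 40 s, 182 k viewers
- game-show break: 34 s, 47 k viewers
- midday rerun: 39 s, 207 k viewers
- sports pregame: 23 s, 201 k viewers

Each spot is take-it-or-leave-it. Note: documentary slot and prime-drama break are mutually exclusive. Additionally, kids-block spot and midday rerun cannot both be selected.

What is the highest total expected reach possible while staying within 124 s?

712

Morning-news A + local-news insert + midday rerun + sports pregame uses 102 of the 124 s and totals 712.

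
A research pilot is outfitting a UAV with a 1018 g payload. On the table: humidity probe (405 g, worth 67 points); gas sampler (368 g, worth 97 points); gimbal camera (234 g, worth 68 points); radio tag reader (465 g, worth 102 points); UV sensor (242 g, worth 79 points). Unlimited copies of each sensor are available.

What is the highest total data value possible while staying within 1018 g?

316

4×UV sensor uses 968 of the 1018 g and totals 316.
Nothing else within 1018 g beats 316.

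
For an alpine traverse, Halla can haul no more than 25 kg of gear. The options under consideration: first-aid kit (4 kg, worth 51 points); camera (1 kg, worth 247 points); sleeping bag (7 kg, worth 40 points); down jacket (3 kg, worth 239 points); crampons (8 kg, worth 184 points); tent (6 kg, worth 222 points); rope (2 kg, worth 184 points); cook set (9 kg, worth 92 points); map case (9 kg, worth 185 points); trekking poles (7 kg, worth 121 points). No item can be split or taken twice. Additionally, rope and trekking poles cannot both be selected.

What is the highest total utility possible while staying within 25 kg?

Greedy by ratio would take first-aid kit + camera + down jacket + crampons + tent + rope: 24 kg used, total 1127.
The 8 kg tied up in crampons is better spent on map case — total rises to 1128 (25 kg).
Every other selection either busts 25 kg or breaks a pairing rule or fails to beat 1128.

1128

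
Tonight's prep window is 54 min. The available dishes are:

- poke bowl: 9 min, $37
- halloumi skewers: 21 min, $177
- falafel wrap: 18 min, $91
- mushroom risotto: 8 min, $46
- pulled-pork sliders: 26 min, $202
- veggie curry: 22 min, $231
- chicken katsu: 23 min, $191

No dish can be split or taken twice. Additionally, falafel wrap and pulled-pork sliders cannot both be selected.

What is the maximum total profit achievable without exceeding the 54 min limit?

468

By profit per min: veggie curry 10.50, halloumi skewers 8.43, chicken katsu 8.30 lead.
The ratio heuristic lands on halloumi skewers + mushroom risotto + veggie curry (454) but leaves 3 min idle.
Replace halloumi skewers with chicken katsu: the trade gains 14 net, giving 468 at 53 min.
Every other selection either busts 54 min or breaks a pairing rule or fails to beat 468.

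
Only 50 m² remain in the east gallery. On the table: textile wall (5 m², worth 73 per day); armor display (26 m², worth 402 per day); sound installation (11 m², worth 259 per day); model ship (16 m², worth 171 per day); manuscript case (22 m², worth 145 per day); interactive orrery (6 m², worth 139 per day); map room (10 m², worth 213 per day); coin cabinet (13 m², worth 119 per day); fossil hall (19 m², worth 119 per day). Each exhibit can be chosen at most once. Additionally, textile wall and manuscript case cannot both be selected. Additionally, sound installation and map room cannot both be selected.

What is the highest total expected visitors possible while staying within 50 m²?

873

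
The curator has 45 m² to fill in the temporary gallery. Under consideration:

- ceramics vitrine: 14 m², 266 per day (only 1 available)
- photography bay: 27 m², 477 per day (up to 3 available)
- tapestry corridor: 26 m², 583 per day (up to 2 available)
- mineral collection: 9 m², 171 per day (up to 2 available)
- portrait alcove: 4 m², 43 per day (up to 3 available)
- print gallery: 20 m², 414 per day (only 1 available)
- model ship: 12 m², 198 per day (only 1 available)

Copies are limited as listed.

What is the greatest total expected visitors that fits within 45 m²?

925

The ratio heuristic lands on ceramics vitrine + tapestry corridor + portrait alcove (892) but leaves 1 m² idle.
The 18 m² tied up in ceramics vitrine and portrait alcove is better spent on 2×mineral collection — total rises to 925 (44 m²).
That's the maximum — no swap from here does better than 925.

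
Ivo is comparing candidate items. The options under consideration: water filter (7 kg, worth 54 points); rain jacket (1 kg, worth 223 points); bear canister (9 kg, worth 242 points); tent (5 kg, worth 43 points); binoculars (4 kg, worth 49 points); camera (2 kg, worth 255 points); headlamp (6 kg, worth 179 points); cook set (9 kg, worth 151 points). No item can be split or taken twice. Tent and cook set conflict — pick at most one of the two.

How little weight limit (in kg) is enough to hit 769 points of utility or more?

16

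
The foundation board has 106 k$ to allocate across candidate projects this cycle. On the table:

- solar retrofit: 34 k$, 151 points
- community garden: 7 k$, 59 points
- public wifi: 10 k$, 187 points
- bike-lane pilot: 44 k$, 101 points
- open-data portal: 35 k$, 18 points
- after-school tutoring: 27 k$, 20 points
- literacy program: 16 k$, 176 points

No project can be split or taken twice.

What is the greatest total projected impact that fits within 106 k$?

The ratio heuristic lands on solar retrofit + community garden + public wifi + after-school tutoring + literacy program (593) but leaves 12 k$ idle.
The 34 k$ tied up in community garden and after-school tutoring is better spent on bike-lane pilot — total rises to 615 (104 k$).
Next best is solar retrofit + community garden + public wifi + after-school tutoring + literacy program at 593 (94 k$) — short by 22.

615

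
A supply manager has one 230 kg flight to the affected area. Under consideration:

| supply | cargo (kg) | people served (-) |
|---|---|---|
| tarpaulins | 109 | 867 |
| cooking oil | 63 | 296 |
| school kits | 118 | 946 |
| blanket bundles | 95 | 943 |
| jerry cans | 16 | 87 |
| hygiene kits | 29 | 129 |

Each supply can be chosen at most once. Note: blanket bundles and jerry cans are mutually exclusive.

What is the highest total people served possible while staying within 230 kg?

1889

Best packing: school kits + blanket bundles — 213 kg, 1889 total.
An exhaustive check of the 64 subsets confirms 1889.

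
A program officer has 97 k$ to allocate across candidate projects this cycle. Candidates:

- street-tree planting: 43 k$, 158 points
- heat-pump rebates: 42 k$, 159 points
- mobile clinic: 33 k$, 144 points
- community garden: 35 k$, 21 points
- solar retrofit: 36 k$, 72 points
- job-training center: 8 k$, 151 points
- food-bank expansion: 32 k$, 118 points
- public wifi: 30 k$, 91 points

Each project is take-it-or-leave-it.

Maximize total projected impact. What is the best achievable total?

Greedy by ratio would take heat-pump rebates + mobile clinic + job-training center: 83 k$ used, total 454.
Dropping mobile clinic frees 33 k$; slotting in street-tree planting (43 k$) lifts the total to 468 at 93 k$.
Next best is heat-pump rebates + mobile clinic + job-training center at 454 (83 k$) — short by 14.

468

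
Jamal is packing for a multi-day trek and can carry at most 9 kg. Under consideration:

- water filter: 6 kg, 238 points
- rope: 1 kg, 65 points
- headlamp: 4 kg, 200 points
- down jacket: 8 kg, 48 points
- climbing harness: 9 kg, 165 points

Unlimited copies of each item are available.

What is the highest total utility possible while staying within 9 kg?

Ranking by ratio (utility/kg): rope 65.00, headlamp 50.00, water filter 39.67, climbing harness 18.33.
9×rope uses 9 of the 9 kg and totals 585.
Every other selection either busts 9 kg or fails to beat 585.

585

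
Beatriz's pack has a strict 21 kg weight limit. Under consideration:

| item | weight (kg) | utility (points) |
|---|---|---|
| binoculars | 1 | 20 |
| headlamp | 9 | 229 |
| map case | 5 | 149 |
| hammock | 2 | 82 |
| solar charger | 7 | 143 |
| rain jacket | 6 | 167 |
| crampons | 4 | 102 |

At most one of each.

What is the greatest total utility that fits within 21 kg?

Greedy by ratio would take binoculars + map case + hammock + rain jacket + crampons: 18 kg used, total 520.
Dropping rain jacket frees 6 kg; slotting in headlamp (9 kg) lifts the total to 582 at 21 kg.

582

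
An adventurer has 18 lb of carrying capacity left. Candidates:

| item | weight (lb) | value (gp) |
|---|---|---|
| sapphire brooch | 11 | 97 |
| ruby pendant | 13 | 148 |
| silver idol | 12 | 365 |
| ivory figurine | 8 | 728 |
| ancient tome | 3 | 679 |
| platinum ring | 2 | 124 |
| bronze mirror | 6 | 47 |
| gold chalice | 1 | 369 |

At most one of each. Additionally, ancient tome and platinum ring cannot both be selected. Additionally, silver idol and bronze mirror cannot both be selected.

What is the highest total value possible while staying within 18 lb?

1823

Best packing: ivory figurine + ancient tome + bronze mirror + gold chalice — 18 lb, 1823 total.
Next best is ivory figurine + ancient tome + gold chalice at 1776 (12 lb) — short by 47.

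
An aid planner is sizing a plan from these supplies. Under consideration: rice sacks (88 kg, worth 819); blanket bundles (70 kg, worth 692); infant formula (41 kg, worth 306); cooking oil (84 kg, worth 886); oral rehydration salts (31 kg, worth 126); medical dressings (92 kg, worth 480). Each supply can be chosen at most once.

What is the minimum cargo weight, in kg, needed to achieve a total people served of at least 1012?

Look for the lowest-cargo combination reaching 1012.
cooking oil + oral rehydration salts: 1012 people served at 115 kg.
No combination under 115 kg hits 1012.

115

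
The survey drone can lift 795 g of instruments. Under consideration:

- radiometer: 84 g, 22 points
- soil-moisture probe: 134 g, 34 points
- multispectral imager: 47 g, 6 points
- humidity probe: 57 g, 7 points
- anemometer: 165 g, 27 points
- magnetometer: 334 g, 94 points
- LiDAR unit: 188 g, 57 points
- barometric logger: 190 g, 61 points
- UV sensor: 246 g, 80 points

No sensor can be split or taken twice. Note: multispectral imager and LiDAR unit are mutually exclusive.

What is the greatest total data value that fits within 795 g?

Best packing: magnetometer + barometric logger + UV sensor — 770 g, 235 total.
No other feasible combination exceeds 235.

235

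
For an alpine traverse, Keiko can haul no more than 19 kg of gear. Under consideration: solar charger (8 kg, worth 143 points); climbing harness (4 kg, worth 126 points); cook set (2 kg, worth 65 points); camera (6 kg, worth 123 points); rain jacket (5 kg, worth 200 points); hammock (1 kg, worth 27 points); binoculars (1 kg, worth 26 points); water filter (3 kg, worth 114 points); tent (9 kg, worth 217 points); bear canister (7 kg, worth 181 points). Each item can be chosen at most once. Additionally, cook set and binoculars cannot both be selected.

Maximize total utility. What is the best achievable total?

621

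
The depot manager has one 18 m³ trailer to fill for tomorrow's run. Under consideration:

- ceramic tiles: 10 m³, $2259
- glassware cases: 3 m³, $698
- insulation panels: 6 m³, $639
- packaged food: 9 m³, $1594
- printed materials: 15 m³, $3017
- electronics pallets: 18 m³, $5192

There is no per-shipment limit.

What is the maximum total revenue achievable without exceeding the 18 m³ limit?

Density check — electronics pallets 288.44, glassware cases 232.67, ceramic tiles 225.90 are the best per m³.
Best packing: electronics pallets — 18 m³, 5192 total.
That's the maximum — no swap from here does better than 5192.

5192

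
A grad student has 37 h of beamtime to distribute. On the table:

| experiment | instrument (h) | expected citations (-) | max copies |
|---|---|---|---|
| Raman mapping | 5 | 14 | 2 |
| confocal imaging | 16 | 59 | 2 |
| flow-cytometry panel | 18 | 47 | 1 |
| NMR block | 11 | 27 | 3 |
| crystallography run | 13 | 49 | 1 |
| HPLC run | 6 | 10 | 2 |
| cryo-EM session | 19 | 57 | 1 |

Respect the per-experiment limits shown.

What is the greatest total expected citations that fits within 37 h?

Density check — crystallography run 3.77, confocal imaging 3.69, cryo-EM session 3.00, Raman mapping 2.80 are the best per h.
Taking the top-ratio experiments first gives Raman mapping + confocal imaging + crystallography run for 122 (34 h).
Replace crystallography run with confocal imaging: the trade gains 10 net, giving 132 at 37 h.
No other feasible combination exceeds 132.

132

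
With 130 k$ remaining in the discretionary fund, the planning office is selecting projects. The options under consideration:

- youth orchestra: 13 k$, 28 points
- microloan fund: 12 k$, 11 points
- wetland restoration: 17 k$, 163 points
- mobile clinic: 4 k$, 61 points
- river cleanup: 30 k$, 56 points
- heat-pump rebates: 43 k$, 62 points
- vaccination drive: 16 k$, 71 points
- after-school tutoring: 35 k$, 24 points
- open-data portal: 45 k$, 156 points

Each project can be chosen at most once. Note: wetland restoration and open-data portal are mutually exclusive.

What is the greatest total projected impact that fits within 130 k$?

Youth orchestra + wetland restoration + mobile clinic + river cleanup + heat-pump rebates + vaccination drive uses 123 of the 130 k$ and totals 441.

441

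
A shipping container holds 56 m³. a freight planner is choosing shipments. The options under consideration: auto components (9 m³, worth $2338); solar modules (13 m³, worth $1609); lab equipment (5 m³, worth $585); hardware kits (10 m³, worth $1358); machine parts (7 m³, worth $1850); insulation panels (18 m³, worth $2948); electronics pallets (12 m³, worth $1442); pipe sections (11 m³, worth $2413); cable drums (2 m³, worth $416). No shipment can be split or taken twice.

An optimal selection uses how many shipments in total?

5

Optimal total is 10907.
One optimal bundle: auto components + hardware kits + machine parts + insulation panels + pipe sections (55 m³).
Any selection reaching 10907 contains exactly 5 shipments.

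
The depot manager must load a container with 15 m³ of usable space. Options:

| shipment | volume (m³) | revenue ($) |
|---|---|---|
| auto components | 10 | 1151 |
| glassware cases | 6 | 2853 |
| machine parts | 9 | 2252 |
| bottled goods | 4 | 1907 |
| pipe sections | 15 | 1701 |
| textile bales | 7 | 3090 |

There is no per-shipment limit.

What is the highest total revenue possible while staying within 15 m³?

A density-first pass picks 3×bottled goods — 5721 at 12 m³.
The 4 m³ tied up in bottled goods is better spent on textile bales — total rises to 6904 (15 m³).
No other feasible combination exceeds 6904.

6904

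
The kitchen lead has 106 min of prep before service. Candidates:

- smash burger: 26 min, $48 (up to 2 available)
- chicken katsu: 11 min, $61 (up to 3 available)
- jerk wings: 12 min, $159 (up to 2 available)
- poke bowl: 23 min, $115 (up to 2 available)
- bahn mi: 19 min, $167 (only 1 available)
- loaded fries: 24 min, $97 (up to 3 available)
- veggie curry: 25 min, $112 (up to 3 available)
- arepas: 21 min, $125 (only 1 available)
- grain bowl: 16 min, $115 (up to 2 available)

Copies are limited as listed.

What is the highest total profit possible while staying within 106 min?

847

A density-first pass picks 2×jerk wings + bahn mi + arepas + 2×grain bowl — 840 at 96 min.
Dropping grain bowl frees 16 min; slotting in 2×chicken katsu (22 min) lifts the total to 847 at 102 min.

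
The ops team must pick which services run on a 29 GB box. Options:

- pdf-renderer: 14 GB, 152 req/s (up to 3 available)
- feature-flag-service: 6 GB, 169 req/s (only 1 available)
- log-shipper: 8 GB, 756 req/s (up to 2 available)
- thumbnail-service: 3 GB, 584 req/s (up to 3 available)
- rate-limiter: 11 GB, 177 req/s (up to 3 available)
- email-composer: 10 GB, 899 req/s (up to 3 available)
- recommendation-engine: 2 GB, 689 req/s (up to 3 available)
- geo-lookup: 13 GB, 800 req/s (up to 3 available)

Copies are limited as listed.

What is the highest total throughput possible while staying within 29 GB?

4747

Ranking by ratio (throughput/GB): recommendation-engine 344.50, thumbnail-service 194.67, log-shipper 94.50, email-composer 89.90.
A density-first pass picks feature-flag-service + log-shipper + 3×thumbnail-service + 3×recommendation-engine — 4744 at 29 GB.
Replace feature-flag-service and thumbnail-service with log-shipper: the trade gains 3 net, giving 4747 at 28 GB.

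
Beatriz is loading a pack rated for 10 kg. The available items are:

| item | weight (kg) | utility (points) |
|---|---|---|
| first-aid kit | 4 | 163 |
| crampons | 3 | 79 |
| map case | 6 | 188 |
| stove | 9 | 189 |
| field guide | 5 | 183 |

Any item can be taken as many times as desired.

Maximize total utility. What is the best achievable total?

By utility per kg: first-aid kit 40.75, field guide 36.60, map case 31.33, crampons 26.33 lead.
Taking the top-ratio items first gives 2×first-aid kit for 326 (8 kg).
Dropping 2×first-aid kit frees 8 kg; slotting in 2×field guide (10 kg) lifts the total to 366 at 10 kg.
Nothing else within 10 kg beats 366.

366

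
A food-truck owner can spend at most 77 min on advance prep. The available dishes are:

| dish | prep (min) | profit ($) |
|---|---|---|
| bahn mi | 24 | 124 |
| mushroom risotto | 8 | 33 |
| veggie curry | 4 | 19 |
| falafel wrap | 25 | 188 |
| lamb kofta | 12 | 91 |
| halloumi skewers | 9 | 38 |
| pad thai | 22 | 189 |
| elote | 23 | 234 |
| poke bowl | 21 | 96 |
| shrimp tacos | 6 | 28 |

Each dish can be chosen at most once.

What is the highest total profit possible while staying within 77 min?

639

Taking the top-ratio dishes first gives veggie curry + lamb kofta + halloumi skewers + pad thai + elote + shrimp tacos for 599 (76 min).
The 25 min tied up in veggie curry and lamb kofta and halloumi skewers is better spent on falafel wrap — total rises to 639 (76 min).
Next best is veggie curry + falafel wrap + pad thai + elote at 630 (74 min) — short by 9.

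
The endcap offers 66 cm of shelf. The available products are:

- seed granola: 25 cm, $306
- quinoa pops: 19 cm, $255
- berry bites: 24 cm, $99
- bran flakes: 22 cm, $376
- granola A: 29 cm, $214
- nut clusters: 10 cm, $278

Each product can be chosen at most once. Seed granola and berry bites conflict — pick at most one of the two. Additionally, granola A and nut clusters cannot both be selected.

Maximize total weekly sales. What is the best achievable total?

A density-first pass picks quinoa pops + bran flakes + nut clusters — 909 at 51 cm.
The 19 cm tied up in quinoa pops is better spent on seed granola — total rises to 960 (57 cm).
Every other selection either busts 66 cm or breaks a pairing rule or fails to beat 960.

960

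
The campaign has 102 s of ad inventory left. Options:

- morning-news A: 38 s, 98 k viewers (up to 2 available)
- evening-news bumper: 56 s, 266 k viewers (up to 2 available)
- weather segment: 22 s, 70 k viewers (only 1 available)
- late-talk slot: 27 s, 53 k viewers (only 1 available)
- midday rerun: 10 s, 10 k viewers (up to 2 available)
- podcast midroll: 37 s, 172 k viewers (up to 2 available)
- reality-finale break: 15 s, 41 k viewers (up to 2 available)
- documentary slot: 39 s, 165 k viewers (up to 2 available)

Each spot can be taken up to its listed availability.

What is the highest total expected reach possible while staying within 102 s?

Taking evening-news bumper + podcast midroll: 93 s used, 438 in expected reach.
Every other selection either busts 102 s or exceeds an availability limit or fails to beat 438.

438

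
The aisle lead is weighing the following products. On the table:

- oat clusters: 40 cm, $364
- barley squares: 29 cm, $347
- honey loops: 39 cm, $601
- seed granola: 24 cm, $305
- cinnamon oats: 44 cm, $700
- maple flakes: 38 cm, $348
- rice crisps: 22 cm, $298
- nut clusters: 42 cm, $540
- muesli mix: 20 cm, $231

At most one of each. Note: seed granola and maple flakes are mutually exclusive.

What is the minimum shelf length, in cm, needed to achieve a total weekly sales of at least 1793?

125

Look for the lowest-shelf combination reaching 1793.
honey loops + cinnamon oats + nut clusters reaches 1841 using 125 cm.
Below 125 cm the best achievable stays under 1793.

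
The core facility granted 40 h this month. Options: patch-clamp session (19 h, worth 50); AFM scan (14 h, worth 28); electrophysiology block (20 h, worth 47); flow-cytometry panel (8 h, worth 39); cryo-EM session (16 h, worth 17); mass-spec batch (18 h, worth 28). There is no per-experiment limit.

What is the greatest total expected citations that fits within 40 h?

195

Ranking by ratio (expected citations/h): flow-cytometry panel 4.88, patch-clamp session 2.63, electrophysiology block 2.35.
The ratio ordering already packs tightly: 5×flow-cytometry panel, 40 h, 195.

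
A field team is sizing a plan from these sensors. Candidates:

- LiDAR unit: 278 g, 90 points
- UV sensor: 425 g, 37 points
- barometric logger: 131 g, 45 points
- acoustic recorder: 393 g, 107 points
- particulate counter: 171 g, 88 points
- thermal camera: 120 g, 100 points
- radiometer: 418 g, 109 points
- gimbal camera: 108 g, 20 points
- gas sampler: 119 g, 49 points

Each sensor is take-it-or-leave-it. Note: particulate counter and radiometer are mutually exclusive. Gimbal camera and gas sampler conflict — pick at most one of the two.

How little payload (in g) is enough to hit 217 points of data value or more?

410

Need the lightest bundle worth ≥ 217.
Taking particulate counter + thermal camera + gas sampler gives 237 (≥ 217) for 410 g.
Below 410 g the best achievable stays under 217.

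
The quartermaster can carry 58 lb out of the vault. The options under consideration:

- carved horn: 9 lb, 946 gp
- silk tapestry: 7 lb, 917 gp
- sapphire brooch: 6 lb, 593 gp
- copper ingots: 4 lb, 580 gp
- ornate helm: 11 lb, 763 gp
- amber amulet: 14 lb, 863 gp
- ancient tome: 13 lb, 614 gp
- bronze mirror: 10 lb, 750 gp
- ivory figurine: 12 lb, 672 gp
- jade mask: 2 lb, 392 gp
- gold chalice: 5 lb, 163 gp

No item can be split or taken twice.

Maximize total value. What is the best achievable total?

5217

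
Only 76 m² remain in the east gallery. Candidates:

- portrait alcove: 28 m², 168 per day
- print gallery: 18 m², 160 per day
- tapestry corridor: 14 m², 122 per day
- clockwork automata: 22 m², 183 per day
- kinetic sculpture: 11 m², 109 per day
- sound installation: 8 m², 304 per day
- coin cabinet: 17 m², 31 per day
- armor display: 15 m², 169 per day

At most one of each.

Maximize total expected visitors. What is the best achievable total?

925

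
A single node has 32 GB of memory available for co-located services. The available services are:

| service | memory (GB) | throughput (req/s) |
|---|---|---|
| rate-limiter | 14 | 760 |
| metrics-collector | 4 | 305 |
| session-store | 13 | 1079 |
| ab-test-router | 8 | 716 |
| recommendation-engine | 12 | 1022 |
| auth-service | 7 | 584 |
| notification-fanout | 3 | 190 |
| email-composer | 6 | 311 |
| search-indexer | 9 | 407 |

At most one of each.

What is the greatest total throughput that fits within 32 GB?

2685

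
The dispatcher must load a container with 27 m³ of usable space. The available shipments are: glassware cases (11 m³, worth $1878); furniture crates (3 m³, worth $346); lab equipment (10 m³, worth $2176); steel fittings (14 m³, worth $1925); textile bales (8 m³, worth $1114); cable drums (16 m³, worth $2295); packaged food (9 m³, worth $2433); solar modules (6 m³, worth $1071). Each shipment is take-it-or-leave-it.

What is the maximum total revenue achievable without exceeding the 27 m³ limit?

The ratio heuristic lands on lab equipment + packaged food + solar modules (5680) but leaves 2 m³ idle.
Dropping solar modules frees 6 m³; slotting in textile bales (8 m³) lifts the total to 5723 at 27 m³.

5723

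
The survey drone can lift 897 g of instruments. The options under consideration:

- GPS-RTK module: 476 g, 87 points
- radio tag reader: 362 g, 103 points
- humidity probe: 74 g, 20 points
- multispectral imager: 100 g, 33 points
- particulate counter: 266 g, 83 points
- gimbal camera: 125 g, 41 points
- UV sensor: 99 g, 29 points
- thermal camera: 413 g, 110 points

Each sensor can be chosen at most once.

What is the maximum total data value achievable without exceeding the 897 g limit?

260

The ratio heuristic lands on humidity probe + multispectral imager + particulate counter + gimbal camera + UV sensor (206) but leaves 233 g idle.
Replace humidity probe and UV sensor with radio tag reader: the trade gains 54 net, giving 260 at 853 g.
An exhaustive check of the 256 subsets confirms 260.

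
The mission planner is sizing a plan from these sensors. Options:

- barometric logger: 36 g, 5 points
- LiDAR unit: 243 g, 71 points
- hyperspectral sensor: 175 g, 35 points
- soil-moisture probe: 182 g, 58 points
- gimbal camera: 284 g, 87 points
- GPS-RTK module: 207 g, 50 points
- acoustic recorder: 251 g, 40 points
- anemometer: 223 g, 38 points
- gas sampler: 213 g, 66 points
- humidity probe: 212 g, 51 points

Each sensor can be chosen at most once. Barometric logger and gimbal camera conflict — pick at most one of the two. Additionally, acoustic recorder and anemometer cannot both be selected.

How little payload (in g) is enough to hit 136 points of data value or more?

456

Minimise g subject to total data value ≥ 136.
LiDAR unit + gas sampler reaches 137 using 456 g.
Any bundle with less than 456 g falls short of 136.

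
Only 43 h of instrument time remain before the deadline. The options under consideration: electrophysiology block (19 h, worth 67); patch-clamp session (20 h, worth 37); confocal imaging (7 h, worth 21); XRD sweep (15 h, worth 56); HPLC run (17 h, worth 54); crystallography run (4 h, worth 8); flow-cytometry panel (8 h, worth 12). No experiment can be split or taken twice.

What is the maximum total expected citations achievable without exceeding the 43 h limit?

144

Electrophysiology block + confocal imaging + XRD sweep uses 41 of the 43 h and totals 144.
The spare 2 h is too small for any remaining experiment, and no exchange beats 144.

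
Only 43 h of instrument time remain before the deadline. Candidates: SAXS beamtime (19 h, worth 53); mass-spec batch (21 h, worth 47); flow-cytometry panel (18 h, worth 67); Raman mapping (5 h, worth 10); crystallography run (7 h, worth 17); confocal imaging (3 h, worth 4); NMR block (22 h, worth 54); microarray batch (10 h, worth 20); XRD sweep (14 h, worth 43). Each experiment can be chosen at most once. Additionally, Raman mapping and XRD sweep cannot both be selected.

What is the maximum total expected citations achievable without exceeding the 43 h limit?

By expected citations per h: flow-cytometry panel 3.72, XRD sweep 3.07, SAXS beamtime 2.79, NMR block 2.45 lead.
The ratio ordering already packs tightly: flow-cytometry panel + crystallography run + confocal imaging + XRD sweep, 42 h, 131.
The spare 1 h is too small for any remaining experiment, and no feasible exchange beats 131.

131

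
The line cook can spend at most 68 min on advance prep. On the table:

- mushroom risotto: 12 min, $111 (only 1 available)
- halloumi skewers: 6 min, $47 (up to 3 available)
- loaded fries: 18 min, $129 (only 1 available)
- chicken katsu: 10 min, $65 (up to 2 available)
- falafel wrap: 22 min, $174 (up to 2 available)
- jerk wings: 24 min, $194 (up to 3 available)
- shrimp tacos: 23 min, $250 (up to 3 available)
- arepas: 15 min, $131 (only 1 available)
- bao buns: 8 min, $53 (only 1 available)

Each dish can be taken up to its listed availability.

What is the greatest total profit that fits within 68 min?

Filling by ratio: mushroom risotto + halloumi skewers + 2×shrimp tacos for 658, with 4 min left unused.
Dropping mushroom risotto frees 12 min; slotting in arepas (15 min) lifts the total to 678 at 67 min.
Every other selection either busts 68 min or exceeds an availability limit or fails to beat 678.

678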